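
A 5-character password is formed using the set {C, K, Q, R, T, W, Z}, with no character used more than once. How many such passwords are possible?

With no repetition, fill the 5 characters in order: 7 choices, then 6, down to 3.
7 × 6 × 5 × 4 × 3 = 2520.

2520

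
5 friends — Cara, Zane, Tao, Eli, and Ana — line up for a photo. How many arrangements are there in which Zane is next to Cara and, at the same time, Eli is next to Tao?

24

Treat {Zane,Cara} as one block (2 orders) and {Eli,Tao} as another (2 orders).
That leaves 3 units to arrange: 2 × 2 × 3! = 4 × 6 = 24.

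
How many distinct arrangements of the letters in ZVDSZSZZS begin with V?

280

With the first slot taken by V, it remains to arrange the other 8 letters (ZDSZSZZS).
Those 8 letters have S appearing 3 times and Z appearing 4 times, giving (8)!/(4!·3!) = 280.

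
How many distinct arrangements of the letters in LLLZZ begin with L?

Fix L in the first position and arrange the remaining 4 letters.
Those 4 letters have L appearing twice and Z appearing twice, giving (4)!/(2!·2!) = 6.

6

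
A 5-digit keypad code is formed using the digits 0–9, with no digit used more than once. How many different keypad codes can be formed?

30240

With no repetition, fill the 5 digits in order: 10 choices, then 9, down to 6.
10 × 9 × 8 × 7 × 6 = 30240.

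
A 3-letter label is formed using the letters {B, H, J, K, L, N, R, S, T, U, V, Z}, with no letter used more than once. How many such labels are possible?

1320

With no repetition, fill the 3 letters in order: 12 choices, then 11, down to 10.
That product is 12 × 11 × 10 = 1320.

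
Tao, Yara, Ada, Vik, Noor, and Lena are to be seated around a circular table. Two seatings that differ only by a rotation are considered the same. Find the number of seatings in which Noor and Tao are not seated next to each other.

Without the restriction there are (5)! = 120 seatings.
Those with Noor next to Tao: fuse the pair into one unit and seat 5 units around a circle — 2·(4)! = 48.
Subtracting, 120 − 48 = 72.

72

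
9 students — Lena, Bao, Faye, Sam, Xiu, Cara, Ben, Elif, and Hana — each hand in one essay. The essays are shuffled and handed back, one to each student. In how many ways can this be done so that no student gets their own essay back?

Count assignments avoiding every fixed point. For any j of the 9 students fixed to their own essay, the other 9−j can be arranged in (9−j)! ways.
By inclusion–exclusion this is Σ_{j=0}^{9} (−1)^j C(9,j)·(9−j)!.
Computing: 362880 − 362880 + 181440 − 60480 + 15120 − 3024 + 504 − 72 + 9 − 1 = 133496.

133496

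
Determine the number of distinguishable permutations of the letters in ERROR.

20

The 5 letters of ERROR have repeats: R appearing 3 times.
The number of distinct arrangements is 5!/(3!) = 120/6 = 20.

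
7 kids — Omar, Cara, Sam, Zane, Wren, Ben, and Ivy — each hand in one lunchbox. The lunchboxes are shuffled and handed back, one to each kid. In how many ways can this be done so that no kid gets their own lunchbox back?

1854

Let Aᵢ be the assignments in which kid i gets their own lunchbox. We want the size of the complement of A₁∪…∪A_7.
By inclusion–exclusion this is Σ_{j=0}^{7} (−1)^j C(7,j)·(7−j)!.
Computing: 5040 − 5040 + 2520 − 840 + 210 − 42 + 7 − 1 = 1854.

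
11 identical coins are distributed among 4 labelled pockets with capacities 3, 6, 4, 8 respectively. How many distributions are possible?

126

By stars and bars, unrestricted non-negative solutions to x_1+…+x_4 = 11 number C(11+3,3) = 364.
Subtract solutions that violate a single cap (substitute x_i' = x_i − (cap_i+1)): x_1 ≥ 4 gives C(10,3) = 120; x_2 ≥ 7 gives C(7,3) = 35; x_3 ≥ 5 gives C(9,3) = 84; x_4 ≥ 9 gives C(5,3) = 10. Together 249.
Add back pairs where two caps are both exceeded: 1 + 10 + 0 + 0 + 0 + 0 = 11.
By inclusion–exclusion the count is 364 − 249 + 11 = 126.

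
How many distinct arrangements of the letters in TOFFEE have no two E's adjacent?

Total arrangements of TOFFEE: 6!/(2!·2!) = 180.
If the two E's are adjacent, glue them into one block, leaving 5 items to arrange: (5)!/(2!) = 60 ways.
Subtracting, 180 − 60 = 120 arrangements keep the E's apart.

120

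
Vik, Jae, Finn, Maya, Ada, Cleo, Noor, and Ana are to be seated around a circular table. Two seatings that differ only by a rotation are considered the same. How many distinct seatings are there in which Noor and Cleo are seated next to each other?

1440

Treat {Noor, Cleo} as one unit (2 internal orders) and seat the resulting 7 units around the table: (6)! circular arrangements.
So 2 × (6)! = 2 × 720 = 1440.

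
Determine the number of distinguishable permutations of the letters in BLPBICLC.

5040

BLPBICLC has 8 letters with B appearing twice, C appearing twice, and L appearing twice.
The number of distinct arrangements is 8!/(2!·2!·2!) = 40320/8 = 5040.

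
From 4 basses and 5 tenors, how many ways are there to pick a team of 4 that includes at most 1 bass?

Split by how many basses are chosen (0 through 1).
Sum: C(4,0)·C(5,4) + C(4,1)·C(5,3) = 5 + 40 = 45.

45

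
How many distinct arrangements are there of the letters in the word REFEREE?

105

REFEREE has 7 letters with E appearing 4 times and R appearing twice.
Dividing 7! = 5040 by 4!·2! = 48 for the repeated letters gives 105.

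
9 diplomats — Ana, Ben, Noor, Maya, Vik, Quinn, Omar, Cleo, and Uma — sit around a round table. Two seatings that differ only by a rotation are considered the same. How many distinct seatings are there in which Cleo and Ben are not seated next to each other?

30240

Without the restriction there are (8)! = 40320 seatings.
Seatings with Cleo beside Ben: treat them as a block with 2 internal orders, giving 2 × (7)! = 10080.
Subtracting, 40320 − 10080 = 30240.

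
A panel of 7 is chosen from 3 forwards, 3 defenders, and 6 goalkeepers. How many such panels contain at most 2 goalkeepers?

96

Split by how many goalkeepers are chosen (0 through 2).
Sum: C(6,0)·C(6,7) + C(6,1)·C(6,6) + C(6,2)·C(6,5) = 0 + 6 + 90 = 96.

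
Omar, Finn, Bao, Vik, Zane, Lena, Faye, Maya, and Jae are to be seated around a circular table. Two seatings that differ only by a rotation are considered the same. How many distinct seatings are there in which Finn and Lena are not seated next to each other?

Without the restriction there are (8)! = 40320 seatings.
Those with Finn next to Lena: fuse the pair into one unit and seat 8 units around a circle — 2·(7)! = 10080.
Subtracting, 40320 − 10080 = 30240.

30240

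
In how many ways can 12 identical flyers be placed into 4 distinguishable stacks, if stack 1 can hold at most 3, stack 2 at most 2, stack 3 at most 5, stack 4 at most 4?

Ignoring the caps, the number of non-negative solutions to x_1+…+x_4 = 12 is C(15,3) = 455.
Subtract solutions that violate a single cap (substitute x_i' = x_i − (cap_i+1)): x_1 ≥ 4 gives C(11,3) = 165; x_2 ≥ 3 gives C(12,3) = 220; x_3 ≥ 6 gives C(9,3) = 84; x_4 ≥ 5 gives C(10,3) = 120. Together 589.
Add back pairs where two caps are both exceeded: 56 + 10 + 20 + 20 + 35 + 4 = 145.
Subtract triples: 0 + 1 + 0 + 0 = 1.
By inclusion–exclusion the count is 455 − 589 + 145 − 1 = 10.

10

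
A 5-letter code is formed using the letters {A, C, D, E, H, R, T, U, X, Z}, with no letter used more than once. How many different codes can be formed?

30240

With no repetition, fill the 5 letters in order: 10 choices, then 9, down to 6.
10 × 9 × 8 × 7 × 6 = 30240.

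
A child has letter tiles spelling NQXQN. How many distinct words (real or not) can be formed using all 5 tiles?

NQXQN has 5 letters with N appearing twice and Q appearing twice.
The number of distinct arrangements is 5!/(2!·2!) = 120/4 = 30.

30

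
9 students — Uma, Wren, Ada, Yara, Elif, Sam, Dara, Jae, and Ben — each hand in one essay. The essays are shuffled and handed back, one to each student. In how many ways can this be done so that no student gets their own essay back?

133496

Count assignments avoiding every fixed point. For any j of the 9 students fixed to their own essay, the other 9−j can be arranged in (9−j)! ways.
By inclusion–exclusion this is Σ_{j=0}^{9} (−1)^j C(9,j)·(9−j)!.
Computing: 362880 − 362880 + 181440 − 60480 + 15120 − 3024 + 504 − 72 + 9 − 1 = 133496.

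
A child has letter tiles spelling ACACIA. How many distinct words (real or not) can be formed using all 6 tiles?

60

The 6 letters of ACACIA have repeats: A appearing 3 times and C appearing twice.
So there are 6! / (3!·2!) = 60 distinguishable arrangements.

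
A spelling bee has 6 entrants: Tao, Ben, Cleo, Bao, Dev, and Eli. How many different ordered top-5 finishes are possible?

720

This is an ordered selection of 5 from 6: P(6,5).
That gives 6 × 5 × 4 × 3 × 2 = 720.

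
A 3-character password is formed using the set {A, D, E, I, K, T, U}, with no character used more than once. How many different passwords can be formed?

Choose and order 3 of the 7 symbols: the first character has 7 options, the next 6, then 5.
That product is 7 × 6 × 5 = 210.

210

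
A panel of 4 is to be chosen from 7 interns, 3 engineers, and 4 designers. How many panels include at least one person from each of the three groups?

Unrestricted: C(14,4) = 1001 ways to pick any 4 of the 14.
Selections missing a whole group: no interns → C(7,4) = 35; no engineers → C(11,4) = 330; no designers → C(10,4) = 210.
Add back selections omitting two groups (i.e. drawn from a single group): C(7,4) + C(3,4) + C(4,4) = 36.
By inclusion–exclusion: 1001 − 575 + 36 = 462.

462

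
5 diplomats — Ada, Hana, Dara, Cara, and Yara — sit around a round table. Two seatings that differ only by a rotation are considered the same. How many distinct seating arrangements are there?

24

Seat Ada anywhere (absorbing the rotational symmetry), then permute the other 4: (4)! = 24.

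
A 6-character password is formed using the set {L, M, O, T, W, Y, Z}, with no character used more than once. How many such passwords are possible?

This is a permutation of 6 out of 7: P(7,6) = 7!/1!.
That product is 7 × 6 × 5 × 4 × 3 × 2 = 5040.

5040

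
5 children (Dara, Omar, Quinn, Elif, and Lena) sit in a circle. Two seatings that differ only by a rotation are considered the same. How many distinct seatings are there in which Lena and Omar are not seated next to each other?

All circular seatings of 5 people number (4)! = 24.
Seatings with Lena beside Omar: treat them as a block with 2 internal orders, giving 2 × (3)! = 12.
Subtracting, 24 − 12 = 12.

12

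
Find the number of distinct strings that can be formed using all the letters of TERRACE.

1260

TERRACE has 7 letters with E appearing twice and R appearing twice.
So there are 7! / (2!·2!) = 1260 distinguishable arrangements.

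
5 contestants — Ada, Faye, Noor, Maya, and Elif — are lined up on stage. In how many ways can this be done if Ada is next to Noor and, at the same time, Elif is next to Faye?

Treat {Ada,Noor} as one block (2 orders) and {Elif,Faye} as another (2 orders).
That leaves 3 units to arrange: 2 × 2 × 3! = 4 × 6 = 24.

24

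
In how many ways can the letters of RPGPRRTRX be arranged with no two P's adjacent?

5880

There are 9!/(4!·2!) = 7560 arrangements of RPGPRRTRX in total.
If the two P's are adjacent, glue them into one block, leaving 8 items to arrange: (8)!/(4!) = 1680 ways.
Subtracting, 7560 − 1680 = 5880 arrangements keep the P's apart.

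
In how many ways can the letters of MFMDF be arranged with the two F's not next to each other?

Total arrangements of MFMDF: 5!/(2!·2!) = 30.
If the two F's are adjacent, glue them into one block, leaving 4 items to arrange: (4)!/(2!) = 12 ways.
Subtracting, 30 − 12 = 18 arrangements keep the F's apart.

18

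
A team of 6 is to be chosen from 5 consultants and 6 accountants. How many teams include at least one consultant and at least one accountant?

461

Total 6-person selections from all 11: C(11,6) = 462.
Subtract selections that omit an entire group: no consultants → C(6,6) = 1; no accountants → C(5,6) = 0.
Both groups omitted at once is impossible, so 462 − 1 = 461.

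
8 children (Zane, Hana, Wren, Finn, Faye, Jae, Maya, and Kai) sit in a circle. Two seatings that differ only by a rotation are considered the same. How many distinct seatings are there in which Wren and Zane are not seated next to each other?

3600

All circular seatings of 8 people number (7)! = 5040.
Seatings with Wren beside Zane: treat them as a block with 2 internal orders, giving 2 × (6)! = 1440.
Subtracting, 5040 − 1440 = 3600.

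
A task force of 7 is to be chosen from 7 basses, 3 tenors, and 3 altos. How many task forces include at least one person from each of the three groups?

Total 7-person selections from all 13: C(13,7) = 1716.
Subtract selections that omit an entire group: no basses → C(6,7) = 0; no tenors → C(10,7) = 120; no altos → C(10,7) = 120.
Add back selections omitting two groups (i.e. drawn from a single group): C(7,7) + C(3,7) + C(3,7) = 1.
By inclusion–exclusion: 1716 − 240 + 1 = 1477.

1477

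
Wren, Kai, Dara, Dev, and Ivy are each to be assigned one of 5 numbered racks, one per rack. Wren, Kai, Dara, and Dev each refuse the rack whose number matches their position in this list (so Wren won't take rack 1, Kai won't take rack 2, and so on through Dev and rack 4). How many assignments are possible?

Let Aᵢ (for 1 ≤ i ≤ 4) be the placements that put person i in their forbidden rack. Any j of these fix j positions, leaving (5−j)! ways to fill the rest, and there are C(4,j) ways to pick which j.
By inclusion–exclusion, the number of valid placements is Σ_{j=0}^{4} (−1)^j C(4,j)·(5−j)!.
Computing: 120 − 96 + 36 − 8 + 1 = 53.

53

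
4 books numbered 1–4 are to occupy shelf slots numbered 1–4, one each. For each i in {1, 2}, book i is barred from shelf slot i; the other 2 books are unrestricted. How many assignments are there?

14

Let Aᵢ (for i ∈ {1, 2}) be the placements that put book i in its forbidden shelf slot. Any j of these fix j positions, leaving (4−j)! ways to fill the rest, and there are C(2,j) ways to pick which j.
By inclusion–exclusion, the number of valid placements is Σ_{j=0}^{2} (−1)^j C(2,j)·(4−j)!.
Computing: 24 − 12 + 2 = 14.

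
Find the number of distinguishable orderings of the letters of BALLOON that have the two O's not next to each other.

900

There are 7!/(2!·2!) = 1260 arrangements of BALLOON in total.
If the two O's are adjacent, glue them into one block, leaving 6 items to arrange: (6)!/(2!) = 360 ways.
Subtracting, 1260 − 360 = 900 arrangements keep the O's apart.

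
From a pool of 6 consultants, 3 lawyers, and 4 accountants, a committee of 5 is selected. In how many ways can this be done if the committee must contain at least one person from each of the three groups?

894

Total 5-person selections from all 13: C(13,5) = 1287.
Subtract selections that omit an entire group: no consultants → C(7,5) = 21; no lawyers → C(10,5) = 252; no accountants → C(9,5) = 126.
Add back selections omitting two groups (i.e. drawn from a single group): C(6,5) + C(3,5) + C(4,5) = 6.
By inclusion–exclusion: 1287 − 399 + 6 = 894.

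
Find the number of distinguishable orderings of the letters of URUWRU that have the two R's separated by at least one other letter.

Total arrangements of URUWRU: 6!/(3!·2!) = 60.
Arrangements with the R's together: treat RR as one letter, giving (5)!/(3!) = 20.
Hence 60 − 20 = 40.

40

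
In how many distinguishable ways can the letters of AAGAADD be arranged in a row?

105

Letter multiplicities in AAGAADD: A×4, D×2, G×1.
Dividing 7! = 5040 by 4!·2! = 48 for the repeated letters gives 105.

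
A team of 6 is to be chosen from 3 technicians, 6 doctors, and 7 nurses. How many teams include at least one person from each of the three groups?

Total 6-person selections from all 16: C(16,6) = 8008.
Selections missing a whole group: no technicians → C(13,6) = 1716; no doctors → C(10,6) = 210; no nurses → C(9,6) = 84.
Add back selections omitting two groups (i.e. drawn from a single group): C(3,6) + C(6,6) + C(7,6) = 8.
By inclusion–exclusion: 8008 − 2010 + 8 = 6006.

6006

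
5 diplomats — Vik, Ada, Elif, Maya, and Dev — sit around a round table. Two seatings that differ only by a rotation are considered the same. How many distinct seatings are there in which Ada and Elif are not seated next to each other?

12

Without the restriction there are (4)! = 24 seatings.
Those with Ada next to Elif: fuse the pair into one unit and seat 4 units around a circle — 2·(3)! = 12.
Subtracting, 24 − 12 = 12.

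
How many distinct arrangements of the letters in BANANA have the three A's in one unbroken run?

12

Treat the 3 copies of A as a single block. The multiset to arrange is then {AAA, B, N, N}, 4 items in all.
That gives (4)!/(2!) = 12 arrangements.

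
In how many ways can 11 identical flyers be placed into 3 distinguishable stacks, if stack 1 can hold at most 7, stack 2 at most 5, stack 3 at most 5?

By stars and bars, unrestricted non-negative solutions to x_1+…+x_3 = 11 number C(11+2,2) = 78.
Subtract solutions that violate a single cap (substitute x_i' = x_i − (cap_i+1)): x_1 ≥ 8 gives C(5,2) = 10; x_2 ≥ 6 gives C(7,2) = 21; x_3 ≥ 6 gives C(7,2) = 21. Together 52.
No two caps can be exceeded simultaneously, so the pair terms are all 0.
By inclusion–exclusion the count is 78 − 52 + 0 = 26.

26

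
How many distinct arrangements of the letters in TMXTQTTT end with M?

With the last slot taken by M, it remains to arrange the other 7 letters (TXTQTTT).
Those 7 letters have T appearing 5 times, giving (7)!/(5!) = 42.

42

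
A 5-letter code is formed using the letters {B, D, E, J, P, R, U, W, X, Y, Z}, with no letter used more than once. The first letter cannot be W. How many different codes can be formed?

The first letter has 11−1 = 10 choices (anything except W).
The remaining 4 letters are filled from the other 10 symbols without repetition: 10 × 9 × 8 × 7 = 5040.
Total: 10 × 5040 = 50400.

50400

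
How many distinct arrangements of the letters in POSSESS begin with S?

120

Fix S in the first position and arrange the remaining 6 letters.
Those 6 letters have S appearing 3 times, giving (6)!/(3!) = 120.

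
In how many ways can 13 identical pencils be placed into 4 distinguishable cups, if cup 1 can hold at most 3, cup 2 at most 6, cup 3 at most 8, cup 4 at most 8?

By stars and bars, unrestricted non-negative solutions to x_1+…+x_4 = 13 number C(13+3,3) = 560.
Subtract solutions that violate a single cap (substitute x_i' = x_i − (cap_i+1)): x_1 ≥ 4 gives C(12,3) = 220; x_2 ≥ 7 gives C(9,3) = 84; x_3 ≥ 9 gives C(7,3) = 35; x_4 ≥ 9 gives C(7,3) = 35. Together 374.
Add back pairs where two caps are both exceeded: 10 + 1 + 1 + 0 + 0 + 0 = 12.
By inclusion–exclusion the count is 560 − 374 + 12 = 198.

198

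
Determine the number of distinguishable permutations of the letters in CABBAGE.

1260

The 7 letters of CABBAGE have repeats: A appearing twice and B appearing twice.
The number of distinct arrangements is 7!/(2!·2!) = 5040/4 = 1260.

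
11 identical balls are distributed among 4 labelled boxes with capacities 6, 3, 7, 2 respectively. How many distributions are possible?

65

Without the upper bounds there are C(14,3) = 364 ways to split 11 among 4 boxes.
Subtract solutions that violate a single cap (substitute x_i' = x_i − (cap_i+1)): x_1 ≥ 7 gives C(7,3) = 35; x_2 ≥ 4 gives C(10,3) = 120; x_3 ≥ 8 gives C(6,3) = 20; x_4 ≥ 3 gives C(11,3) = 165. Together 340.
Add back pairs where two caps are both exceeded: 1 + 0 + 4 + 0 + 35 + 1 = 41.
By inclusion–exclusion the count is 364 − 340 + 41 = 65.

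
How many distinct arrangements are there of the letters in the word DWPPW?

30

The 5 letters of DWPPW have repeats: P appearing twice and W appearing twice.
So there are 5! / (2!·2!) = 30 distinguishable arrangements.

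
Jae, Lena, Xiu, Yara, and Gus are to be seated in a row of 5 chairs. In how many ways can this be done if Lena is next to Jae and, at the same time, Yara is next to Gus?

24

Treat {Lena,Jae} as one block (2 orders) and {Yara,Gus} as another (2 orders).
That leaves 3 units to arrange: 2 × 2 × 3! = 4 × 6 = 24.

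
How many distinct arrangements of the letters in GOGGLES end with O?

Fix O in the last position and arrange the remaining 6 letters.
Those 6 letters have G appearing 3 times, giving (6)!/(3!) = 120.

120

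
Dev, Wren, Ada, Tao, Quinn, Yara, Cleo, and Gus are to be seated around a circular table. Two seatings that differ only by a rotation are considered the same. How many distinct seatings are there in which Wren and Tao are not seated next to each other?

All circular seatings of 8 people number (7)! = 5040.
Seatings with Wren beside Tao: treat them as a block with 2 internal orders, giving 2 × (6)! = 1440.
Subtracting, 5040 − 1440 = 3600.

3600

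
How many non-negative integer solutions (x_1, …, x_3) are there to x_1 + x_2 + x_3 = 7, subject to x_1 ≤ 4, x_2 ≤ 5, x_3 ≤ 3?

Ignoring the caps, the number of non-negative solutions to x_1+…+x_3 = 7 is C(9,2) = 36.
Subtract solutions that violate a single cap (substitute x_i' = x_i − (cap_i+1)): x_1 ≥ 5 gives C(4,2) = 6; x_2 ≥ 6 gives C(3,2) = 3; x_3 ≥ 4 gives C(5,2) = 10. Together 19.
No two caps can be exceeded simultaneously, so the pair terms are all 0.
By inclusion–exclusion the count is 36 − 19 + 0 = 17.

17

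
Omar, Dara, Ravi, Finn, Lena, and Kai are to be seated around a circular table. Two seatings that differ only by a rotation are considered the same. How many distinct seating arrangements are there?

120

Fix one person's seat to break rotational symmetry; the remaining 5 people can be arranged in (5)! = 120 ways.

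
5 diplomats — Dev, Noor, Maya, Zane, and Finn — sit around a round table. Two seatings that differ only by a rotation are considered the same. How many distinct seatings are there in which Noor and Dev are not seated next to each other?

Without the restriction there are (4)! = 24 seatings.
Those with Noor next to Dev: fuse the pair into one unit and seat 4 units around a circle — 2·(3)! = 12.
Subtracting, 24 − 12 = 12.

12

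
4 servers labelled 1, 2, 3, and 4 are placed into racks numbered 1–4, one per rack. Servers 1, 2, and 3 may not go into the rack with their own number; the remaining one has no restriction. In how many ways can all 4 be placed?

Let Aᵢ (for i ∈ {1, 2, 3}) be the placements that put server i in its forbidden rack. Any j of these fix j positions, leaving (4−j)! ways to fill the rest, and there are C(3,j) ways to pick which j.
By inclusion–exclusion, the number of valid placements is Σ_{j=0}^{3} (−1)^j C(3,j)·(4−j)!.
Computing: 24 − 18 + 6 − 1 = 11.

11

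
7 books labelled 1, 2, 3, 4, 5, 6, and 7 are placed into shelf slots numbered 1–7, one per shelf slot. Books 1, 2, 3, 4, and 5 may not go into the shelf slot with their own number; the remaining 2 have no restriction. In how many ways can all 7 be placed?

2428

Let Aᵢ (for 1 ≤ i ≤ 5) be the placements that put book i in its forbidden shelf slot. Any j of these fix j positions, leaving (7−j)! ways to fill the rest, and there are C(5,j) ways to pick which j.
By inclusion–exclusion, the number of valid placements is Σ_{j=0}^{5} (−1)^j C(5,j)·(7−j)!.
Computing: 5040 − 3600 + 1200 − 240 + 30 − 2 = 2428.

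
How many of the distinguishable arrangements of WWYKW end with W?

Fix W in the last position and arrange the remaining 4 letters.
Those 4 letters have W appearing twice, giving (4)!/(2!) = 12.

12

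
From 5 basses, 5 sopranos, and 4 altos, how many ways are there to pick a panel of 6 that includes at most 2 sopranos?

1974

Split by how many sopranos are chosen (0 through 2).
Sum: C(5,0)·C(9,6) + C(5,1)·C(9,5) + C(5,2)·C(9,4) = 84 + 630 + 1260 = 1974.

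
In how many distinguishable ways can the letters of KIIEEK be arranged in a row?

Letter multiplicities in KIIEEK: E×2, I×2, K×2.
So there are 6! / (2!·2!·2!) = 90 distinguishable arrangements.

90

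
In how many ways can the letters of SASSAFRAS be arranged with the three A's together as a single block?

Treat the 3 copies of A as a single block. The multiset to arrange is then {AAA, F, R, S, S, S, S}, 7 items in all.
That gives (7)!/(4!) = 210 arrangements.

210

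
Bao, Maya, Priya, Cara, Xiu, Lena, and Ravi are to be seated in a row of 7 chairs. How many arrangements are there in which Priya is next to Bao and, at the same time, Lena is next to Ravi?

480

Treat {Priya,Bao} as one block (2 orders) and {Lena,Ravi} as another (2 orders).
That leaves 5 units to arrange: 2 × 2 × 5! = 4 × 120 = 480.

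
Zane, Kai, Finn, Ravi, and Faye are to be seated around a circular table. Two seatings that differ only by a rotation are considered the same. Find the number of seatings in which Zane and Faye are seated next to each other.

Glue Zane and Faye into a block (2 internal orders). Seating 4 units around a circle gives (3)! arrangements.
So 2 × (3)! = 2 × 6 = 12.

12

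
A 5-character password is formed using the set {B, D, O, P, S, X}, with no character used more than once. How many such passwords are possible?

720

This is a permutation of 5 out of 6: P(6,5) = 6!/1!.
That product is 6 × 5 × 4 × 3 × 2 = 720.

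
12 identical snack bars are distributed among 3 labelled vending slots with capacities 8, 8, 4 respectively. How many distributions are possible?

Ignoring the caps, the number of non-negative solutions to x_1+…+x_3 = 12 is C(14,2) = 91.
Subtract solutions that violate a single cap (substitute x_i' = x_i − (cap_i+1)): x_1 ≥ 9 gives C(5,2) = 10; x_2 ≥ 9 gives C(5,2) = 10; x_3 ≥ 5 gives C(9,2) = 36. Together 56.
No two caps can be exceeded simultaneously, so the pair terms are all 0.
By inclusion–exclusion the count is 91 − 56 + 0 = 35.

35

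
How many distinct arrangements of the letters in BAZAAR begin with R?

Fix R in the first position and arrange the remaining 5 letters.
Those 5 letters have A appearing 3 times, giving (5)!/(3!) = 20.

20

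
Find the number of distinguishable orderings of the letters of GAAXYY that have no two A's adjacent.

120

There are 6!/(2!·2!) = 180 arrangements of GAAXYY in total.
Arrangements with the A's together: treat AA as one letter, giving (5)!/(2!) = 60.
Subtracting, 180 − 60 = 120 arrangements keep the A's apart.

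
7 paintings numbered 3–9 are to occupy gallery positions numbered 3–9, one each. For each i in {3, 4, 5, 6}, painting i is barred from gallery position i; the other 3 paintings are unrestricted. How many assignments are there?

2790

Let Aᵢ (for 3 ≤ i ≤ 6) be the placements that put painting i in its forbidden gallery position. Any j of these fix j positions, leaving (7−j)! ways to fill the rest, and there are C(4,j) ways to pick which j.
By inclusion–exclusion, the number of valid placements is Σ_{j=0}^{4} (−1)^j C(4,j)·(7−j)!.
Computing: 5040 − 2880 + 720 − 96 + 6 = 2790.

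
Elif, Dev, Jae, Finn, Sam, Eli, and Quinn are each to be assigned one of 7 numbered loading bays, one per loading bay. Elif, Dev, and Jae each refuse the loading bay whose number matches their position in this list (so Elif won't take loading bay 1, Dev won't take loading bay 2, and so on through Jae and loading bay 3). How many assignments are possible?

3216

Let Aᵢ (for i ∈ {1, 2, 3}) be the placements that put person i in their forbidden loading bay. Any j of these fix j positions, leaving (7−j)! ways to fill the rest, and there are C(3,j) ways to pick which j.
By inclusion–exclusion, the number of valid placements is Σ_{j=0}^{3} (−1)^j C(3,j)·(7−j)!.
Computing: 5040 − 2160 + 360 − 24 = 3216.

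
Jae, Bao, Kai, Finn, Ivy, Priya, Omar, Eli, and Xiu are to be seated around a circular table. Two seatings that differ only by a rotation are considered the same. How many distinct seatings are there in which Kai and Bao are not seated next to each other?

30240

All circular seatings of 9 people number (8)! = 40320.
Seatings with Kai beside Bao: treat them as a block with 2 internal orders, giving 2 × (7)! = 10080.
Subtracting, 40320 − 10080 = 30240.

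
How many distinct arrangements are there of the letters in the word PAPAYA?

Letter multiplicities in PAPAYA: A×3, P×2, Y×1.
So there are 6! / (3!·2!) = 60 distinguishable arrangements.

60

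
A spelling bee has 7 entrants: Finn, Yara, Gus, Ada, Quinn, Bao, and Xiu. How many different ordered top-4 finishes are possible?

This is an ordered selection of 4 from 7: P(7,4).
That gives 7 × 6 × 5 × 4 = 840.

840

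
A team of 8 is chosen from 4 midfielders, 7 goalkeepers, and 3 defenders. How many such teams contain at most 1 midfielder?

Split by how many midfielders are chosen (0 through 1).
Sum: C(4,0)·C(10,8) + C(4,1)·C(10,7) = 45 + 480 = 525.

525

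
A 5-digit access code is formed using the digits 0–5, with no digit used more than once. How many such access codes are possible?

With no repetition, fill the 5 digits in order: 6 choices, then 5, down to 2.
That product is 6 × 5 × 4 × 3 × 2 = 720.

720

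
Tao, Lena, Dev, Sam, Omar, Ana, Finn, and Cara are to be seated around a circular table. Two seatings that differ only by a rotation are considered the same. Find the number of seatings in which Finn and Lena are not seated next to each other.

3600

Without the restriction there are (7)! = 5040 seatings.
Seatings with Finn beside Lena: treat them as a block with 2 internal orders, giving 2 × (6)! = 1440.
Subtracting, 5040 − 1440 = 3600.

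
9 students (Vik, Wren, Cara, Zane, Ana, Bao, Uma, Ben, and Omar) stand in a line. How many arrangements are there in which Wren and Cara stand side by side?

80640

Glue Wren and Cara into one block (2 internal orders), leaving 8 units to arrange in a row.
So the count is 2·(8)! = 80640.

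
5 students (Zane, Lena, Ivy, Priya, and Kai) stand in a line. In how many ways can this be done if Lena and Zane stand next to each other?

Glue Lena and Zane into one block (2 internal orders), leaving 4 units to arrange in a row.
That gives 2 × 4! = 2 × 24 = 48.

48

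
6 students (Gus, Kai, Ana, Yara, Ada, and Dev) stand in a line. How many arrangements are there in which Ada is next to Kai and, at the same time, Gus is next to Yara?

Treat {Ada,Kai} as one block (2 orders) and {Gus,Yara} as another (2 orders).
That leaves 4 units to arrange: 2 × 2 × 4! = 4 × 24 = 96.

96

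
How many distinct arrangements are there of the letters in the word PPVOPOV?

PPVOPOV has 7 letters with O appearing twice, P appearing 3 times, and V appearing twice.
Dividing 7! = 5040 by 3!·2!·2! = 24 for the repeated letters gives 210.

210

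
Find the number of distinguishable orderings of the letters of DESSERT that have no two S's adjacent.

900

Total arrangements of DESSERT: 7!/(2!·2!) = 1260.
Arrangements with the S's together: treat SS as one letter, giving (6)!/(2!) = 360.
Hence 1260 − 360 = 900.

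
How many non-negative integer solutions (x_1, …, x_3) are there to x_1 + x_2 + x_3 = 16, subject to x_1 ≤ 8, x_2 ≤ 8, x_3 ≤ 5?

21

Without the upper bounds there are C(18,2) = 153 ways to split 16 among 3 variables.
Subtract solutions that violate a single cap (substitute x_i' = x_i − (cap_i+1)): x_1 ≥ 9 gives C(9,2) = 36; x_2 ≥ 9 gives C(9,2) = 36; x_3 ≥ 6 gives C(12,2) = 66. Together 138.
Add back pairs where two caps are both exceeded: 0 + 3 + 3 = 6.
By inclusion–exclusion the count is 153 − 138 + 6 = 21.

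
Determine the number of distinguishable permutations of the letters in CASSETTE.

The 8 letters of CASSETTE have repeats: E appearing twice, S appearing twice, and T appearing twice.
So there are 8! / (2!·2!·2!) = 5040 distinguishable arrangements.

5040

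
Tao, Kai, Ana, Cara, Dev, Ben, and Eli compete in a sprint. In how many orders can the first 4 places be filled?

840

This is an ordered selection of 4 from 7: P(7,4).
That gives 7 × 6 × 5 × 4 = 840.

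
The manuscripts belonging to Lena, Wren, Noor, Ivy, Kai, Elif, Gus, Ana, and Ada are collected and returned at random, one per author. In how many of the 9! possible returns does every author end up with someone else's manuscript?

Count assignments avoiding every fixed point. For any j of the 9 authors fixed to their own manuscript, the other 9−j can be arranged in (9−j)! ways.
By inclusion–exclusion this is Σ_{j=0}^{9} (−1)^j C(9,j)·(9−j)!.
Computing: 362880 − 362880 + 181440 − 60480 + 15120 − 3024 + 504 − 72 + 9 − 1 = 133496.

133496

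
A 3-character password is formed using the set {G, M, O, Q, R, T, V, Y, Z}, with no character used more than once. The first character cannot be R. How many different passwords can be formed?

The first character has 9−1 = 8 choices (anything except R).
The remaining 2 characters are filled from the other 8 symbols without repetition: 8 × 7 = 56.
Total: 8 × 56 = 448.

448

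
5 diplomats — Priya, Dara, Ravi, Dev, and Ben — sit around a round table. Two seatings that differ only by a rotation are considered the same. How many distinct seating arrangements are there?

Fix one person's seat to break rotational symmetry; the remaining 4 people can be arranged in (4)! = 24 ways.

24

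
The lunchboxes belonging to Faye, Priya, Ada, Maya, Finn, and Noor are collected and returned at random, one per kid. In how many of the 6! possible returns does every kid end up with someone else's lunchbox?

265

Count assignments avoiding every fixed point. For any j of the 6 kids fixed to their own lunchbox, the other 6−j can be arranged in (6−j)! ways.
By inclusion–exclusion this is Σ_{j=0}^{6} (−1)^j C(6,j)·(6−j)!.
Computing: 720 − 720 + 360 − 120 + 30 − 6 + 1 = 265.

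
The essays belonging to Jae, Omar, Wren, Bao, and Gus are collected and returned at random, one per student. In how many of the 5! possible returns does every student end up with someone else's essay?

44

Let Aᵢ be the assignments in which student i gets their own essay. We want the size of the complement of A₁∪…∪A_5.
By inclusion–exclusion this is Σ_{j=0}^{5} (−1)^j C(5,j)·(5−j)!.
Computing: 120 − 120 + 60 − 20 + 5 − 1 = 44.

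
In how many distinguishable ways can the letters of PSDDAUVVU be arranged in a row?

45360

The 9 letters of PSDDAUVVU have repeats: D appearing twice, U appearing twice, and V appearing twice.
The number of distinct arrangements is 9!/(2!·2!·2!) = 362880/8 = 45360.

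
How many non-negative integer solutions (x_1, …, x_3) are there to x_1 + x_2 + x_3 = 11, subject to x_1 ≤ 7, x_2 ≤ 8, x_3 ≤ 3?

Ignoring the caps, the number of non-negative solutions to x_1+…+x_3 = 11 is C(13,2) = 78.
Subtract solutions that violate a single cap (substitute x_i' = x_i − (cap_i+1)): x_1 ≥ 8 gives C(5,2) = 10; x_2 ≥ 9 gives C(4,2) = 6; x_3 ≥ 4 gives C(9,2) = 36. Together 52.
No two caps can be exceeded simultaneously, so the pair terms are all 0.
By inclusion–exclusion the count is 78 − 52 + 0 = 26.

26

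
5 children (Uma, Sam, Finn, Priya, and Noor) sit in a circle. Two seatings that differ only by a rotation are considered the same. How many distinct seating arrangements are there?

Fix one person's seat to break rotational symmetry; the remaining 4 people can be arranged in (4)! = 24 ways.

24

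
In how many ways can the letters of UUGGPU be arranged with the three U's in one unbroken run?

Treat the 3 copies of U as a single block. The multiset to arrange is then {UUU, G, G, P}, 4 items in all.
That gives (4)!/(2!) = 12 arrangements.

12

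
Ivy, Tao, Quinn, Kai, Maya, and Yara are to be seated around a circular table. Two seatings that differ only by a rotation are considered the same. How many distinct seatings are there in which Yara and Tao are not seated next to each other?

72

Without the restriction there are (5)! = 120 seatings.
Those with Yara next to Tao: fuse the pair into one unit and seat 5 units around a circle — 2·(4)! = 48.
Subtracting, 120 − 48 = 72.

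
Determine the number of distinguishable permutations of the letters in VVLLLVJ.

140

VVLLLVJ has 7 letters with L appearing 3 times and V appearing 3 times.
The number of distinct arrangements is 7!/(3!·3!) = 5040/36 = 140.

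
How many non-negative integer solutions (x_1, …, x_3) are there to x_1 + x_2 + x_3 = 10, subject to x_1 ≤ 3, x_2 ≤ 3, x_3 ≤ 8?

Without the upper bounds there are C(12,2) = 66 ways to split 10 among 3 variables.
Subtract solutions that violate a single cap (substitute x_i' = x_i − (cap_i+1)): x_1 ≥ 4 gives C(8,2) = 28; x_2 ≥ 4 gives C(8,2) = 28; x_3 ≥ 9 gives C(3,2) = 3. Together 59.
Add back pairs where two caps are both exceeded: 6 + 0 + 0 = 6.
By inclusion–exclusion the count is 66 − 59 + 6 = 13.

13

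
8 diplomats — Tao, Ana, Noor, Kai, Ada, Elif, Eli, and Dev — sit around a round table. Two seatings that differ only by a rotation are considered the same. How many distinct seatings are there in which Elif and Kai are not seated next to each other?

3600

Without the restriction there are (7)! = 5040 seatings.
Those with Elif next to Kai: fuse the pair into one unit and seat 7 units around a circle — 2·(6)! = 1440.
Subtracting, 5040 − 1440 = 3600.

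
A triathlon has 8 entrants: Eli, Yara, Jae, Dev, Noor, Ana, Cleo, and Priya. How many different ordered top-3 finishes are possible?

There are 8 choices for 1st place, 7 for 2nd, and 6 for 3rd.
That gives 8 × 7 × 6 = 336.

336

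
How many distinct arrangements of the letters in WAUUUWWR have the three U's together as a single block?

Treat the 3 copies of U as a single block. The multiset to arrange is then {UUU, A, R, W, W, W}, 6 items in all.
That gives (6)!/(3!) = 120 arrangements.

120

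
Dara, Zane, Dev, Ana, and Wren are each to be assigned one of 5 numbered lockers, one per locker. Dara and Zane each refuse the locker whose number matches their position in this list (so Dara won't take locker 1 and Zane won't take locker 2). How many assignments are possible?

Let Aᵢ (for i ∈ {1, 2}) be the placements that put person i in their forbidden locker. Any j of these fix j positions, leaving (5−j)! ways to fill the rest, and there are C(2,j) ways to pick which j.
By inclusion–exclusion, the number of valid placements is Σ_{j=0}^{2} (−1)^j C(2,j)·(5−j)!.
Computing: 120 − 48 + 6 = 78.

78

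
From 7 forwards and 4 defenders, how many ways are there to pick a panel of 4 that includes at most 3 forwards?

Split by how many forwards are chosen (0 through 3).
Sum: C(7,0)·C(4,4) + C(7,1)·C(4,3) + C(7,2)·C(4,2) + C(7,3)·C(4,1) = 1 + 28 + 126 + 140 = 295.

295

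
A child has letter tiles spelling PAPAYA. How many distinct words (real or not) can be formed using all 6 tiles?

60

The 6 letters of PAPAYA have repeats: A appearing 3 times and P appearing twice.
The number of distinct arrangements is 6!/(3!·2!) = 720/12 = 60.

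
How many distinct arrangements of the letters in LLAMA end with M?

Fix M in the last position and arrange the remaining 4 letters.
Those 4 letters have A appearing twice and L appearing twice, giving (4)!/(2!·2!) = 6.

6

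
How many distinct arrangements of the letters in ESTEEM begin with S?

Fix S in the first position and arrange the remaining 5 letters.
Those 5 letters have E appearing 3 times, giving (5)!/(3!) = 20.

20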